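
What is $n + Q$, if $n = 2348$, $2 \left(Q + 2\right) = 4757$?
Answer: $\frac{9449}{2} \approx 4724.5$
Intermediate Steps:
$Q = \frac{4753}{2}$ ($Q = -2 + \frac{1}{2} \cdot 4757 = -2 + \frac{4757}{2} = \frac{4753}{2} \approx 2376.5$)
$n + Q = 2348 + \frac{4753}{2} = \frac{9449}{2}$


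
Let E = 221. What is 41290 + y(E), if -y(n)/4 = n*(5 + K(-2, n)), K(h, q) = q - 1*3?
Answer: -155842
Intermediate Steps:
K(h, q) = -3 + q (K(h, q) = q - 3 = -3 + q)
y(n) = -4*n*(2 + n) (y(n) = -4*n*(5 + (-3 + n)) = -4*n*(2 + n))
41290 + y(E) = 41290 - 4*221*(2 + 221) = 41290 - 4*221*223 = 41290 - 197132 = -155842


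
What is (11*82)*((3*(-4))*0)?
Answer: 0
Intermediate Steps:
(11*82)*((3*(-4))*0) = 902*(-12*0) = 902*0 = 0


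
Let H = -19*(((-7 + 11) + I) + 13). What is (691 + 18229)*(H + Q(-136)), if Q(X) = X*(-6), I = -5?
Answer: 11124960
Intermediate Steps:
H = -228 (H = -19*(((-7 + 11) - 5) + 13) = -19*((4 - 5) + 13) = -19*(-1 + 13) = -19*12 = -228)
Q(X) = -6*X
(691 + 18229)*(H + Q(-136)) = (691 + 18229)*(-228 - 6*(-136)) = 18920*(-228 + 816) = 18920*588 = 11124960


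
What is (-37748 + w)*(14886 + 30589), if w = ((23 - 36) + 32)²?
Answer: -1700173825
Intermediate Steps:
w = 361 (w = (-13 + 32)² = 19² = 361)
(-37748 + w)*(14886 + 30589) = (-37748 + 361)*(14886 + 30589) = -37387*45475 = -1700173825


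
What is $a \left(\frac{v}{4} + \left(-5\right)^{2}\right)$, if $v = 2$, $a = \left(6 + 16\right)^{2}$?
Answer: $12342$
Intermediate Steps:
$a = 484$ ($a = 22^{2} = 484$)
$a \left(\frac{v}{4} + \left(-5\right)^{2}\right) = 484 \left(\frac{2}{4} + \left(-5\right)^{2}\right) = 484 \left(2 \cdot \frac{1}{4} + 25\right) = 484 \left(\frac{1}{2} + 25\right) = 484 \cdot \frac{51}{2} = 12342$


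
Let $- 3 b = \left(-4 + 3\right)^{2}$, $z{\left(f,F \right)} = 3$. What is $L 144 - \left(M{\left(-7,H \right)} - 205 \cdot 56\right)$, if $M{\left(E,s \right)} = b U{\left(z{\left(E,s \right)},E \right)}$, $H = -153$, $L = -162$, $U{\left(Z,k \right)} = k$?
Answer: $- \frac{35551}{3} \approx -11850.0$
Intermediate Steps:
$b = - \frac{1}{3}$ ($b = - \frac{\left(-4 + 3\right)^{2}}{3} = - \frac{\left(-1\right)^{2}}{3} = \left(- \frac{1}{3}\right) 1 = - \frac{1}{3} \approx -0.33333$)
$M{\left(E,s \right)} = - \frac{E}{3}$
$L 144 - \left(M{\left(-7,H \right)} - 205 \cdot 56\right) = \left(-162\right) 144 - \left(\left(- \frac{1}{3}\right) \left(-7\right) - 205 \cdot 56\right) = -23328 - \left(\frac{7}{3} - 11480\right) = -23328 - - \frac{34433}{3} = -23328 + \frac{34433}{3} = - \frac{35551}{3}$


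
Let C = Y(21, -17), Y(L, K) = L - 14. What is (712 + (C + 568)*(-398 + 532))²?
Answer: 6046928644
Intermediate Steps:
Y(L, K) = -14 + L
C = 7 (C = -14 + 21 = 7)
(712 + (C + 568)*(-398 + 532))² = (712 + (7 + 568)*(-398 + 532))² = (712 + 575*134)² = (712 + 77050)² = 77762² = 6046928644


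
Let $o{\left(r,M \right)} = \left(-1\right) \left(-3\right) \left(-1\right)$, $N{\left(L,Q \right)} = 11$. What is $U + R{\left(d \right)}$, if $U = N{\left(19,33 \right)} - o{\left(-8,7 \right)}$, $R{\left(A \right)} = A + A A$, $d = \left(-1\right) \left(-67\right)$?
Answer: $4570$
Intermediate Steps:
$d = 67$
$R{\left(A \right)} = A + A^{2}$
$o{\left(r,M \right)} = -3$ ($o{\left(r,M \right)} = 3 \left(-1\right) = -3$)
$U = 14$ ($U = 11 - -3 = 11 + 3 = 14$)
$U + R{\left(d \right)} = 14 + 67 \left(1 + 67\right) = 14 + 67 \cdot 68 = 14 + 4556 = 4570$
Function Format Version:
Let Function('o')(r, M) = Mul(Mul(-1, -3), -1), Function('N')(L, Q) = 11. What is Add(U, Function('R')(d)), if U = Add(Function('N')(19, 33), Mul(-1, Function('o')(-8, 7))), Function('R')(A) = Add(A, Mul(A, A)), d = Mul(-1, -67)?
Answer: 4570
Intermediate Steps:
d = 67
Function('R')(A) = Add(A, Pow(A, 2))
Function('o')(r, M) = -3 (Function('o')(r, M) = Mul(3, -1) = -3)
U = 14 (U = Add(11, Mul(-1, -3)) = Add(11, 3) = 14)
Add(U, Function('R')(d)) = Add(14, Mul(67, Add(1, 67))) = Add(14, Mul(67, 68)) = Add(14, 4556) = 4570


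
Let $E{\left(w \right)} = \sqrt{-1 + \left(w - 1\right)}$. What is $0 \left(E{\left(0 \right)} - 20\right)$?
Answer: $0$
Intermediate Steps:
$E{\left(w \right)} = \sqrt{-2 + w}$ ($E{\left(w \right)} = \sqrt{-1 + \left(w - 1\right)} = \sqrt{-1 + \left(-1 + w\right)} = \sqrt{-2 + w}$)
$0 \left(E{\left(0 \right)} - 20\right) = 0 \left(\sqrt{-2 + 0} - 20\right) = 0 \left(\sqrt{-2} - 20\right) = 0 \left(i \sqrt{2} - 20\right) = 0 \left(-20 + i \sqrt{2}\right) = 0$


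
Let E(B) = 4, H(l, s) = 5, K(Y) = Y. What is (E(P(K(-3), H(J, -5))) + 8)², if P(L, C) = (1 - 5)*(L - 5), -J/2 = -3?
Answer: 144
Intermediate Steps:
J = 6 (J = -2*(-3) = 6)
P(L, C) = 20 - 4*L (P(L, C) = -4*(-5 + L) = 20 - 4*L)
(E(P(K(-3), H(J, -5))) + 8)² = (4 + 8)² = 12² = 144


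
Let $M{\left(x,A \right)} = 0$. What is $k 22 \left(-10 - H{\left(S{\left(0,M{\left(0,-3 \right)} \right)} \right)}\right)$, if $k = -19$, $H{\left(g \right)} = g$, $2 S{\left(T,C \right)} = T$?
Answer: $4180$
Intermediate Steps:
$S{\left(T,C \right)} = \frac{T}{2}$
$k 22 \left(-10 - H{\left(S{\left(0,M{\left(0,-3 \right)} \right)} \right)}\right) = \left(-19\right) 22 \left(-10 - \frac{1}{2} \cdot 0\right) = - 418 \left(-10 - 0\right) = - 418 \left(-10 + 0\right) = \left(-418\right) \left(-10\right) = 4180$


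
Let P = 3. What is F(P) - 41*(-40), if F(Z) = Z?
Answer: 1643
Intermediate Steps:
F(P) - 41*(-40) = 3 - 41*(-40) = 3 + 1640 = 1643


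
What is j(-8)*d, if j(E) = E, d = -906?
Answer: 7248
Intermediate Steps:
j(-8)*d = -8*(-906) = 7248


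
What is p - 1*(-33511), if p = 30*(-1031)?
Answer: 2581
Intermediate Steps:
p = -30930
p - 1*(-33511) = -30930 - 1*(-33511) = -30930 + 33511 = 2581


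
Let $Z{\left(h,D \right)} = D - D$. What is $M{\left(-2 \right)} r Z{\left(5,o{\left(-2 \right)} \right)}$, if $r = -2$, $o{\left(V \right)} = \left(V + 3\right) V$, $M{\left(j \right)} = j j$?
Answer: $0$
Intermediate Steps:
$M{\left(j \right)} = j^{2}$
$o{\left(V \right)} = V \left(3 + V\right)$ ($o{\left(V \right)} = \left(3 + V\right) V = V \left(3 + V\right)$)
$Z{\left(h,D \right)} = 0$
$M{\left(-2 \right)} r Z{\left(5,o{\left(-2 \right)} \right)} = \left(-2\right)^{2} \left(-2\right) 0 = 4 \left(-2\right) 0 = \left(-8\right) 0 = 0$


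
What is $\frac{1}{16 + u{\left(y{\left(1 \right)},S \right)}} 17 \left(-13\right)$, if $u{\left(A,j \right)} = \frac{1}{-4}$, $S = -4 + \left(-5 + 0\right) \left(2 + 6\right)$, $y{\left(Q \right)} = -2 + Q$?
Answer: $- \frac{884}{63} \approx -14.032$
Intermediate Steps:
$S = -44$ ($S = -4 - 40 = -44$)
$u{\left(A,j \right)} = - \frac{1}{4}$
$\frac{1}{16 + u{\left(y{\left(1 \right)},S \right)}} 17 \left(-13\right) = \frac{1}{16 - \frac{1}{4}} \cdot 17 \left(-13\right) = \frac{1}{\frac{63}{4}} \cdot 17 \left(-13\right) = \frac{4}{63} \cdot 17 \left(-13\right) = \frac{68}{63} \left(-13\right) = - \frac{884}{63}$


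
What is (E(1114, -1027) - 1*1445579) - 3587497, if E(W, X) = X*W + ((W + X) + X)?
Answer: -6178094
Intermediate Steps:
E(W, X) = W + 2*X + W*X (E(W, X) = W*X + (W + 2*X) = W + 2*X + W*X)
(E(1114, -1027) - 1*1445579) - 3587497 = ((1114 + 2*(-1027) + 1114*(-1027)) - 1*1445579) - 3587497 = ((1114 - 2054 - 1144078) - 1445579) - 3587497 = (-1145018 - 1445579) - 3587497 = -2590597 - 3587497 = -6178094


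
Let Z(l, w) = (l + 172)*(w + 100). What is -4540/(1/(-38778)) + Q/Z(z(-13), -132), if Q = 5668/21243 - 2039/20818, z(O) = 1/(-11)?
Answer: 4711265937740417669143/26760631668288 ≈ 1.7605e+8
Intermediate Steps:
z(O) = -1/11
Z(l, w) = (100 + w)*(172 + l) (Z(l, w) = (172 + l)*(100 + w) = (100 + w)*(172 + l))
Q = 74681947/442236774 (Q = 5668*(1/21243) - 2039*1/20818 = 5668/21243 - 2039/20818 = 74681947/442236774 ≈ 0.16887)
-4540/(1/(-38778)) + Q/Z(z(-13), -132) = -4540/(1/(-38778)) + 74681947/(442236774*(17200 + 100*(-1/11) + 172*(-132) - 1/11*(-132))) = -4540/(-1/38778) + 74681947/(442236774*(17200 - 100/11 - 22704 + 12)) = -4540*(-38778) + 74681947/(442236774*(-60512/11)) = 176052120 + (74681947/442236774)*(-11/60512) = 176052120 - 821501417/26760631668288 = 4711265937740417669143/26760631668288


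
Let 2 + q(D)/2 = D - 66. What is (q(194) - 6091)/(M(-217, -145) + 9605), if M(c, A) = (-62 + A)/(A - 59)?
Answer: -397052/653209 ≈ -0.60785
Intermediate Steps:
q(D) = -136 + 2*D (q(D) = -4 + 2*(D - 66) = -4 + 2*(-66 + D) = -4 + (-132 + 2*D) = -136 + 2*D)
M(c, A) = (-62 + A)/(-59 + A)
(q(194) - 6091)/(M(-217, -145) + 9605) = ((-136 + 2*194) - 6091)/((-62 - 145)/(-59 - 145) + 9605) = ((-136 + 388) - 6091)/(-207/(-204) + 9605) = (252 - 6091)/(-1/204*(-207) + 9605) = -5839/(69/68 + 9605) = -5839/653209/68 = -5839*68/653209 = -397052/653209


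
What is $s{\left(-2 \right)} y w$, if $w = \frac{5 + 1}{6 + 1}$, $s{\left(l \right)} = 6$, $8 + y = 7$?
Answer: $- \frac{36}{7} \approx -5.1429$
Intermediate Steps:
$y = -1$ ($y = -8 + 7 = -1$)
$w = \frac{6}{7} \approx 0.85714$
$s{\left(-2 \right)} y w = 6 \left(-1\right) \frac{6}{7} = \left(-6\right) \frac{6}{7} = - \frac{36}{7}$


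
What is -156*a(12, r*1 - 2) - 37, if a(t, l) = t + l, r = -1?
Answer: -1441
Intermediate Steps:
a(t, l) = l + t
-156*a(12, r*1 - 2) - 37 = -156*((-1*1 - 2) + 12) - 37 = -156*((-1 - 2) + 12) - 37 = -156*(-3 + 12) - 37 = -156*9 - 37 = -1404 - 37 = -1441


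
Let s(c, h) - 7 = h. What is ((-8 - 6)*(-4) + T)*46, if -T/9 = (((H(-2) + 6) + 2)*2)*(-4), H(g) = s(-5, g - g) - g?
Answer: 58880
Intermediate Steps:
s(c, h) = 7 + h
H(g) = 7 - g (H(g) = (7 + (g - g)) - g = (7 + 0) - g = 7 - g)
T = 1224 (T = -9*(((7 - 1*(-2)) + 6) + 2)*2*(-4) = -9*(((7 + 2) + 6) + 2)*2*(-4) = -9*((9 + 6) + 2)*2*(-4) = -9*(15 + 2)*2*(-4) = -9*17*2*(-4) = -306*(-4) = -9*(-136) = 1224)
((-8 - 6)*(-4) + T)*46 = ((-8 - 6)*(-4) + 1224)*46 = (-14*(-4) + 1224)*46 = (56 + 1224)*46 = 1280*46 = 58880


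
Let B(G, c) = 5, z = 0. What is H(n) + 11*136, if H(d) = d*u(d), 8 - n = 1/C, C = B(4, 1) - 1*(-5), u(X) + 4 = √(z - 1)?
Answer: 7322/5 + 79*I/10 ≈ 1464.4 + 7.9*I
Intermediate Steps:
u(X) = -4 + I (u(X) = -4 + √(0 - 1) = -4 + √(-1) = -4 + I)
C = 10 (C = 5 - 1*(-5) = 5 + 5 = 10)
n = 79/10 (n = 8 - 1/10 = 8 - 1*⅒ = 8 - ⅒ = 79/10 ≈ 7.9000)
H(d) = d*(-4 + I)
H(n) + 11*136 = 79*(-4 + I)/10 + 11*136 = (-158/5 + 79*I/10) + 1496 = 7322/5 + 79*I/10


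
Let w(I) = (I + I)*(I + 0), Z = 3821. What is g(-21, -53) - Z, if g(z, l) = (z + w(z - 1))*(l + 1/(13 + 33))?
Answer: -2483605/46 ≈ -53991.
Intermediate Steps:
w(I) = 2*I² (w(I) = (2*I)*I = 2*I²)
g(z, l) = (1/46 + l)*(z + 2*(-1 + z)²) (g(z, l) = (z + 2*(z - 1)²)*(l + 1/(13 + 33)) = (z + 2*(-1 + z)²)*(l + 1/46) = (z + 2*(-1 + z)²)*(1/46 + l) = (1/46 + l)*(z + 2*(-1 + z)²))
g(-21, -53) - Z = ((-1 - 21)²/23 + (1/46)*(-21) - 53*(-21) + 2*(-53)*(-1 - 21)²) - 1*3821 = ((1/23)*(-22)² - 21/46 + 1113 + 2*(-53)*(-22)²) - 3821 = ((1/23)*484 - 21/46 + 1113 + 2*(-53)*484) - 3821 = (484/23 - 21/46 + 1113 - 51304) - 3821 = -2307839/46 - 3821 = -2483605/46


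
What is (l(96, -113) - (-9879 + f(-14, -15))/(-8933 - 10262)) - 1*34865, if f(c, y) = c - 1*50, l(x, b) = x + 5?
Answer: -667304923/19195 ≈ -34765.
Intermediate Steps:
l(x, b) = 5 + x
f(c, y) = -50 + c (f(c, y) = c - 50 = -50 + c)
(l(96, -113) - (-9879 + f(-14, -15))/(-8933 - 10262)) - 1*34865 = ((5 + 96) - (-9879 + (-50 - 14))/(-8933 - 10262)) - 1*34865 = (101 - (-9879 - 64)/(-19195)) - 34865 = (101 - (-9943)*(-1)/19195) - 34865 = (101 - 1*9943/19195) - 34865 = (101 - 9943/19195) - 34865 = 1928752/19195 - 34865 = -667304923/19195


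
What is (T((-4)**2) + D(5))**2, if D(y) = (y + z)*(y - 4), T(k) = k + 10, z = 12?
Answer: 1849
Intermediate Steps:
T(k) = 10 + k
D(y) = (-4 + y)*(12 + y) (D(y) = (y + 12)*(y - 4) = (12 + y)*(-4 + y) = (-4 + y)*(12 + y))
(T((-4)**2) + D(5))**2 = ((10 + (-4)**2) + (-48 + 5**2 + 8*5))**2 = ((10 + 16) + (-48 + 25 + 40))**2 = (26 + 17)**2 = 43**2 = 1849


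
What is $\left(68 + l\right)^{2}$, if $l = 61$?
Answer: $16641$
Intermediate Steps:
$\left(68 + l\right)^{2} = \left(68 + 61\right)^{2} = 129^{2} = 16641$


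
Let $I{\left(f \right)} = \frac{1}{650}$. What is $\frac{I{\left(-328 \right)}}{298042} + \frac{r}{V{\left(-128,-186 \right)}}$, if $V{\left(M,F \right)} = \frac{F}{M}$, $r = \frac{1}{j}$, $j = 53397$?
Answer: $\frac{12403513121}{962034467343300} \approx 1.2893 \cdot 10^{-5}$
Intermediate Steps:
$r = \frac{1}{53397} \approx 1.8728 \cdot 10^{-5}$
$I{\left(f \right)} = \frac{1}{650}$
$\frac{I{\left(-328 \right)}}{298042} + \frac{r}{V{\left(-128,-186 \right)}} = \frac{1}{650 \cdot 298042} + \frac{1}{53397 \left(- \frac{186}{-128}\right)} = \frac{1}{650} \cdot \frac{1}{298042} + \frac{1}{53397 \left(\left(-186\right) \left(- \frac{1}{128}\right)\right)} = \frac{1}{193727300} + \frac{1}{53397 \cdot \frac{93}{64}} = \frac{1}{193727300} + \frac{1}{53397} \cdot \frac{64}{93} = \frac{1}{193727300} + \frac{64}{4965921} = \frac{12403513121}{962034467343300}$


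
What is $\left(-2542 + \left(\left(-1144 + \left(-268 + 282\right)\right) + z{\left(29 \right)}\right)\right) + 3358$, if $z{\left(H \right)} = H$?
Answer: $-285$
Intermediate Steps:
$\left(-2542 + \left(\left(-1144 + \left(-268 + 282\right)\right) + z{\left(29 \right)}\right)\right) + 3358 = \left(-2542 + \left(\left(-1144 + \left(-268 + 282\right)\right) + 29\right)\right) + 3358 = \left(-2542 + \left(\left(-1144 + 14\right) + 29\right)\right) + 3358 = \left(-2542 + \left(-1130 + 29\right)\right) + 3358 = \left(-2542 - 1101\right) + 3358 = -3643 + 3358 = -285$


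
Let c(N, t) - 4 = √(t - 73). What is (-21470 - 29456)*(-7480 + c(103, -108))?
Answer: 380722776 - 50926*I*√181 ≈ 3.8072e+8 - 6.8514e+5*I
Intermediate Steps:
c(N, t) = 4 + √(-73 + t) (c(N, t) = 4 + √(t - 73) = 4 + √(-73 + t))
(-21470 - 29456)*(-7480 + c(103, -108)) = (-21470 - 29456)*(-7480 + (4 + √(-73 - 108))) = -50926*(-7480 + (4 + √(-181))) = -50926*(-7480 + (4 + I*√181)) = -50926*(-7476 + I*√181) = 380722776 - 50926*I*√181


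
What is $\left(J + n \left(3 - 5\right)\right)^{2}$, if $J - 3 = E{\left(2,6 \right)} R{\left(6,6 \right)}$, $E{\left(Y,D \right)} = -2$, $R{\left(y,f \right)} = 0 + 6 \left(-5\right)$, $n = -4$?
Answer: $5041$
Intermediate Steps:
$R{\left(y,f \right)} = -30$ ($R{\left(y,f \right)} = 0 - 30 = -30$)
$J = 63$ ($J = 3 - -60 = 3 + 60 = 63$)
$\left(J + n \left(3 - 5\right)\right)^{2} = \left(63 - 4 \left(3 - 5\right)\right)^{2} = \left(63 - -8\right)^{2} = \left(63 + 8\right)^{2} = 71^{2} = 5041$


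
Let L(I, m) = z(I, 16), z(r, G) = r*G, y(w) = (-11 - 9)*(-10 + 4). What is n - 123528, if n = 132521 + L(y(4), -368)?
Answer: 10913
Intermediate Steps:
y(w) = 120 (y(w) = -20*(-6) = 120)
z(r, G) = G*r
L(I, m) = 16*I
n = 134441 (n = 132521 + 16*120 = 132521 + 1920 = 134441)
n - 123528 = 134441 - 123528 = 10913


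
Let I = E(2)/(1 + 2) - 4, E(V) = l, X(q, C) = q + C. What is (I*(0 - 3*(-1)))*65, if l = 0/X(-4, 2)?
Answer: -780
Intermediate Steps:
X(q, C) = C + q
l = 0 (l = 0/(2 - 4) = 0/(-2) = 0*(-½) = 0)
E(V) = 0
I = -4 (I = 0/(1 + 2) - 4 = 0/3 - 4 = 0*(⅓) - 4 = 0 - 4 = -4)
(I*(0 - 3*(-1)))*65 = -4*(0 - 3*(-1))*65 = -4*(0 + 3)*65 = -4*3*65 = -12*65 = -780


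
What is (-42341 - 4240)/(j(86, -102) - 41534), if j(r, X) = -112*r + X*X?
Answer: 46581/40762 ≈ 1.1428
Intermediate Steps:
j(r, X) = X**2 - 112*r (j(r, X) = -112*r + X**2 = X**2 - 112*r)
(-42341 - 4240)/(j(86, -102) - 41534) = (-42341 - 4240)/(((-102)**2 - 112*86) - 41534) = -46581/((10404 - 9632) - 41534) = -46581/(772 - 41534) = -46581/(-40762) = -46581*(-1/40762) = 46581/40762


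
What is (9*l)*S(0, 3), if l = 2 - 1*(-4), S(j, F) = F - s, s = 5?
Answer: -108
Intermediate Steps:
S(j, F) = -5 + F (S(j, F) = F - 1*5 = F - 5 = -5 + F)
l = 6 (l = 2 + 4 = 6)
(9*l)*S(0, 3) = (9*6)*(-5 + 3) = 54*(-2) = -108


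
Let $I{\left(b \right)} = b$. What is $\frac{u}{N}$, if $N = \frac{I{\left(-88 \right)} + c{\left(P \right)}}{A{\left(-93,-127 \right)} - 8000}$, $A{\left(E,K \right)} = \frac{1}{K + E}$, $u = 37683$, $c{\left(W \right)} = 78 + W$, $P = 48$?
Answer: $- \frac{66322117683}{8360} \approx -7.9333 \cdot 10^{6}$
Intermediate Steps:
$A{\left(E,K \right)} = \frac{1}{E + K}$
$N = - \frac{8360}{1760001}$ ($N = \frac{-88 + \left(78 + 48\right)}{\frac{1}{-93 - 127} - 8000} = \frac{-88 + 126}{\frac{1}{-220} - 8000} = \frac{38}{- \frac{1}{220} - 8000} = \frac{38}{- \frac{1760001}{220}} = 38 \left(- \frac{220}{1760001}\right) = - \frac{8360}{1760001} \approx -0.00475$)
$\frac{u}{N} = \frac{37683}{- \frac{8360}{1760001}} = 37683 \left(- \frac{1760001}{8360}\right) = - \frac{66322117683}{8360}$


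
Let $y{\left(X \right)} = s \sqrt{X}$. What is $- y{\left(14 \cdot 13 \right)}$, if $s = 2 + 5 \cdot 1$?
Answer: $- 7 \sqrt{182} \approx -94.435$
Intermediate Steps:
$s = 7$ ($s = 2 + 5 = 7$)
$y{\left(X \right)} = 7 \sqrt{X}$
$- y{\left(14 \cdot 13 \right)} = - 7 \sqrt{14 \cdot 13} = - 7 \sqrt{182}$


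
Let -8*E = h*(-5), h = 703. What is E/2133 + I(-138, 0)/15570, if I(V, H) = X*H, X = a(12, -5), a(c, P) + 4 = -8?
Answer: 3515/17064 ≈ 0.20599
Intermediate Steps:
a(c, P) = -12 (a(c, P) = -4 - 8 = -12)
E = 3515/8 (E = -703*(-5)/8 = -⅛*(-3515) = 3515/8 ≈ 439.38)
X = -12
I(V, H) = -12*H
E/2133 + I(-138, 0)/15570 = (3515/8)/2133 - 12*0/15570 = (3515/8)*(1/2133) + 0*(1/15570) = 3515/17064 + 0 = 3515/17064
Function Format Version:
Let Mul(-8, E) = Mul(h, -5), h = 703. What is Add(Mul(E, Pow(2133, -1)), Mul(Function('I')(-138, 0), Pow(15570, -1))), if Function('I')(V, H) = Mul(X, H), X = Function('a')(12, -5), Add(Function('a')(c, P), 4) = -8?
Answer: Rational(3515, 17064) ≈ 0.20599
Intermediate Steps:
Function('a')(c, P) = -12 (Function('a')(c, P) = Add(-4, -8) = -12)
E = Rational(3515, 8) (E = Mul(Rational(-1, 8), Mul(703, -5)) = Mul(Rational(-1, 8), -3515) = Rational(3515, 8) ≈ 439.38)
X = -12
Function('I')(V, H) = Mul(-12, H)
Add(Mul(E, Pow(2133, -1)), Mul(Function('I')(-138, 0), Pow(15570, -1))) = Add(Mul(Rational(3515, 8), Pow(2133, -1)), Mul(Mul(-12, 0), Pow(15570, -1))) = Add(Mul(Rational(3515, 8), Rational(1, 2133)), Mul(0, Rational(1, 15570))) = Add(Rational(3515, 17064), 0) = Rational(3515, 17064)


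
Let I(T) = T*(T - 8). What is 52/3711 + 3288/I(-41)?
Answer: 12306236/7455399 ≈ 1.6506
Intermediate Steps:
I(T) = T*(-8 + T)
52/3711 + 3288/I(-41) = 52/3711 + 3288/((-41*(-8 - 41))) = 52*(1/3711) + 3288/((-41*(-49))) = 52/3711 + 3288/2009 = 12306236/7455399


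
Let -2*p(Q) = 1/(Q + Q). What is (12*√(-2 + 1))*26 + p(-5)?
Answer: 1/20 + 312*I ≈ 0.05 + 312.0*I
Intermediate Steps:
p(Q) = -1/(4*Q) (p(Q) = -1/(2*(Q + Q)) = -1/(2*Q)/2 = -1/(4*Q))
(12*√(-2 + 1))*26 + p(-5) = (12*√(-2 + 1))*26 - ¼/(-5) = (12*√(-1))*26 - ¼*(-⅕) = (12*I)*26 + 1/20 = 312*I + 1/20 = 1/20 + 312*I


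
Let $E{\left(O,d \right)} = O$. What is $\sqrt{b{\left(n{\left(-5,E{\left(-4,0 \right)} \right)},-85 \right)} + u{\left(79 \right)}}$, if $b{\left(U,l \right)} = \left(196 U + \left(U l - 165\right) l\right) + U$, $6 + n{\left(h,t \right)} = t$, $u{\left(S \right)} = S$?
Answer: $2 i \sqrt{15029} \approx 245.19 i$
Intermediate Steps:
$n{\left(h,t \right)} = -6 + t$
$b{\left(U,l \right)} = 197 U + l \left(-165 + U l\right)$ ($b{\left(U,l \right)} = \left(196 U + \left(-165 + U l\right) l\right) + U = \left(196 U + l \left(-165 + U l\right)\right) + U = 197 U + l \left(-165 + U l\right)$)
$\sqrt{b{\left(n{\left(-5,E{\left(-4,0 \right)} \right)},-85 \right)} + u{\left(79 \right)}} = \sqrt{\left(\left(-165\right) \left(-85\right) + 197 \left(-6 - 4\right) + \left(-6 - 4\right) \left(-85\right)^{2}\right) + 79} = \sqrt{\left(14025 + 197 \left(-10\right) - 72250\right) + 79} = \sqrt{\left(14025 - 1970 - 72250\right) + 79} = \sqrt{-60195 + 79} = \sqrt{-60116} = 2 i \sqrt{15029}$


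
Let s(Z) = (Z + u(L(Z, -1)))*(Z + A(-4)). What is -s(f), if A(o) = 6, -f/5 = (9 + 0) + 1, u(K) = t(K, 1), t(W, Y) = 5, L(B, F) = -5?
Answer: -1980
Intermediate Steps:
u(K) = 5
f = -50 (f = -5*((9 + 0) + 1) = -5*(9 + 1) = -5*10 = -50)
s(Z) = (5 + Z)*(6 + Z) (s(Z) = (Z + 5)*(Z + 6) = (5 + Z)*(6 + Z))
-s(f) = -(30 + (-50)² + 11*(-50)) = -(30 + 2500 - 550) = -1*1980 = -1980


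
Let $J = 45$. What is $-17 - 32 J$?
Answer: $-1457$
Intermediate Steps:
$-17 - 32 J = -17 - 1440 = -1457$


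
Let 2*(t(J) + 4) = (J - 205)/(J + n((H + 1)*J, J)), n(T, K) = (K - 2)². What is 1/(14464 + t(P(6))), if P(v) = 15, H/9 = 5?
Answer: 184/2660545 ≈ 6.9159e-5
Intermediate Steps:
H = 45 (H = 9*5 = 45)
n(T, K) = (-2 + K)²
t(J) = -4 + (-205 + J)/(2*(J + (-2 + J)²)) (t(J) = -4 + ((J - 205)/(J + (-2 + J)²))/2 = -4 + ((-205 + J)/(J + (-2 + J)²))/2 = -4 + (-205 + J)/(2*(J + (-2 + J)²)))
1/(14464 + t(P(6))) = 1/(14464 + (-237 - 8*15² + 25*15)/(2*(4 + 15² - 3*15))) = 1/(14464 + (-237 - 8*225 + 375)/(2*(4 + 225 - 45))) = 1/(14464 + (½)*(-237 - 1800 + 375)/184) = 1/(14464 + (½)*(1/184)*(-1662)) = 1/(14464 - 831/184) = 1/(2660545/184) = 184/2660545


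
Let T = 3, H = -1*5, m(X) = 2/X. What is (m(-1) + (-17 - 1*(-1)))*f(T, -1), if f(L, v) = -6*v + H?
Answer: -18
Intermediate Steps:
H = -5
f(L, v) = -5 - 6*v (f(L, v) = -6*v - 5 = -5 - 6*v)
(m(-1) + (-17 - 1*(-1)))*f(T, -1) = (2/(-1) + (-17 - 1*(-1)))*(-5 - 6*(-1)) = (2*(-1) + (-17 + 1))*(-5 + 6) = (-2 - 16)*1 = -18*1 = -18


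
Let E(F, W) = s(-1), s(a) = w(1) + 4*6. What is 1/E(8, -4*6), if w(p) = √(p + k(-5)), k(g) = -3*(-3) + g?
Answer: 24/571 - √5/571 ≈ 0.038115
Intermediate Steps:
k(g) = 9 + g
w(p) = √(4 + p) (w(p) = √(p + (9 - 5)) = √(p + 4) = √(4 + p))
s(a) = 24 + √5 (s(a) = √(4 + 1) + 4*6 = √5 + 24 = 24 + √5)
E(F, W) = 24 + √5
1/E(8, -4*6) = 1/(24 + √5)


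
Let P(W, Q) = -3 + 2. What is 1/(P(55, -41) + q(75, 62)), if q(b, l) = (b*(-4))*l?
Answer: -1/18601 ≈ -5.3761e-5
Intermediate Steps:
q(b, l) = -4*b*l (q(b, l) = (-4*b)*l = -4*b*l)
P(W, Q) = -1
1/(P(55, -41) + q(75, 62)) = 1/(-1 - 4*75*62) = 1/(-1 - 18600) = 1/(-18601) = -1/18601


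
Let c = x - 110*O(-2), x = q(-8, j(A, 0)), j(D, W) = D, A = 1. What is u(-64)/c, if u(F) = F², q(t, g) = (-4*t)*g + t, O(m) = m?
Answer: 1024/61 ≈ 16.787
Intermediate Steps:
q(t, g) = t - 4*g*t (q(t, g) = -4*g*t + t = t - 4*g*t)
x = 24 (x = -8*(1 - 4*1) = -8*(1 - 4) = -8*(-3) = 24)
c = 244 (c = 24 - 110*(-2) = 24 + 220 = 244)
u(-64)/c = (-64)²/244 = 4096*(1/244) = 1024/61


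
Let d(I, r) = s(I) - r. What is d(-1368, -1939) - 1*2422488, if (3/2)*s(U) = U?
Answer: -2421461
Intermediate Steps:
s(U) = 2*U/3
d(I, r) = -r + 2*I/3 (d(I, r) = 2*I/3 - r = -r + 2*I/3)
d(-1368, -1939) - 1*2422488 = (-1*(-1939) + (⅔)*(-1368)) - 1*2422488 = (1939 - 912) - 2422488 = 1027 - 2422488 = -2421461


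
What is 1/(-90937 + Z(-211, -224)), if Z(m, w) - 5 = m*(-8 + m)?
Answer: -1/44723 ≈ -2.2360e-5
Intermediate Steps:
Z(m, w) = 5 + m*(-8 + m)
1/(-90937 + Z(-211, -224)) = 1/(-90937 + (5 + (-211)² - 8*(-211))) = 1/(-90937 + (5 + 44521 + 1688)) = 1/(-90937 + 46214) = 1/(-44723) = -1/44723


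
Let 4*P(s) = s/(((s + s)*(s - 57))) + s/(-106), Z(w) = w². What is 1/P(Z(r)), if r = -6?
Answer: -8904/809 ≈ -11.006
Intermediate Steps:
P(s) = -s/424 + 1/(8*(-57 + s)) (P(s) = (s/(((s + s)*(s - 57))) + s/(-106))/4 = (s/(((2*s)*(-57 + s))) + s*(-1/106))/4 = (s/((2*s*(-57 + s))) - s/106)/4 = (s*(1/(2*s*(-57 + s))) - s/106)/4 = (1/(2*(-57 + s)) - s/106)/4 = -s/424 + 1/(8*(-57 + s)))
1/P(Z(r)) = 1/((53 - ((-6)²)² + 57*(-6)²)/(424*(-57 + (-6)²))) = 1/((53 - 1*36² + 57*36)/(424*(-57 + 36))) = 1/((1/424)*(53 - 1*1296 + 2052)/(-21)) = 1/((1/424)*(-1/21)*(53 - 1296 + 2052)) = 1/((1/424)*(-1/21)*809) = 1/(-809/8904) = -8904/809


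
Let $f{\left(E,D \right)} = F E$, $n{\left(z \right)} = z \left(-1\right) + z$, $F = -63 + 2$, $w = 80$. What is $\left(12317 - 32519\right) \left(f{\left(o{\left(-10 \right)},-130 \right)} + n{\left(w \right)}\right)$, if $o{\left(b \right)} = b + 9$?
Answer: $-1232322$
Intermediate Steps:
$o{\left(b \right)} = 9 + b$
$F = -61$
$n{\left(z \right)} = 0$ ($n{\left(z \right)} = - z + z = 0$)
$f{\left(E,D \right)} = - 61 E$
$\left(12317 - 32519\right) \left(f{\left(o{\left(-10 \right)},-130 \right)} + n{\left(w \right)}\right) = \left(12317 - 32519\right) \left(- 61 \left(9 - 10\right) + 0\right) = - 20202 \left(\left(-61\right) \left(-1\right) + 0\right) = - 20202 \left(61 + 0\right) = \left(-20202\right) 61 = -1232322$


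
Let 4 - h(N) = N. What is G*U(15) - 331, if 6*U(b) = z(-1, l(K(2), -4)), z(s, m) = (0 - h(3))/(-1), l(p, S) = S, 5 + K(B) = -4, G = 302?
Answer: -842/3 ≈ -280.67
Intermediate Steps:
K(B) = -9 (K(B) = -5 - 4 = -9)
h(N) = 4 - N
z(s, m) = 1 (z(s, m) = (0 - (4 - 1*3))/(-1) = (0 - (4 - 3))*(-1) = (0 - 1*1)*(-1) = (0 - 1)*(-1) = -1*(-1) = 1)
U(b) = ⅙ (U(b) = (⅙)*1 = ⅙)
G*U(15) - 331 = 302*(⅙) - 331 = 151/3 - 331 = -842/3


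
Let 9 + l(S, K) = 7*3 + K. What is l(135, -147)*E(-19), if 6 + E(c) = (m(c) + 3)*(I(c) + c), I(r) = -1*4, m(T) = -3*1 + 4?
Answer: 13230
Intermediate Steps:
l(S, K) = 12 + K (l(S, K) = -9 + (7*3 + K) = -9 + (21 + K) = 12 + K)
m(T) = 1 (m(T) = -3 + 4 = 1)
I(r) = -4
E(c) = -22 + 4*c (E(c) = -6 + (1 + 3)*(-4 + c) = -6 + 4*(-4 + c) = -6 + (-16 + 4*c) = -22 + 4*c)
l(135, -147)*E(-19) = (12 - 147)*(-22 + 4*(-19)) = -135*(-22 - 76) = -135*(-98) = 13230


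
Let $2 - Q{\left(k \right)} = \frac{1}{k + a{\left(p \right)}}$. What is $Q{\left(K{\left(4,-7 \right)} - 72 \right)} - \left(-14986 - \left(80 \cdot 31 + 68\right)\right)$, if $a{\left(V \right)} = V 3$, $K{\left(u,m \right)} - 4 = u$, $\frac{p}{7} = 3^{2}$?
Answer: $\frac{2191999}{125} \approx 17536.0$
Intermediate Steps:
$p = 63$ ($p = 7 \cdot 3^{2} = 7 \cdot 9 = 63$)
$K{\left(u,m \right)} = 4 + u$
$a{\left(V \right)} = 3 V$
$Q{\left(k \right)} = 2 - \frac{1}{189 + k}$ ($Q{\left(k \right)} = 2 - \frac{1}{k + 3 \cdot 63} = 2 - \frac{1}{k + 189} = 2 - \frac{1}{189 + k}$)
$Q{\left(K{\left(4,-7 \right)} - 72 \right)} - \left(-14986 - \left(80 \cdot 31 + 68\right)\right) = \frac{377 + 2 \left(\left(4 + 4\right) - 72\right)}{189 + \left(\left(4 + 4\right) - 72\right)} - \left(-14986 - \left(80 \cdot 31 + 68\right)\right) = \frac{377 + 2 \left(8 - 72\right)}{189 + \left(8 - 72\right)} - \left(-14986 - \left(2480 + 68\right)\right) = \frac{377 + 2 \left(-64\right)}{189 - 64} - \left(-14986 - 2548\right) = \frac{377 - 128}{125} - \left(-14986 - 2548\right) = \frac{1}{125} \cdot 249 - -17534 = \frac{249}{125} + 17534 = \frac{2191999}{125}$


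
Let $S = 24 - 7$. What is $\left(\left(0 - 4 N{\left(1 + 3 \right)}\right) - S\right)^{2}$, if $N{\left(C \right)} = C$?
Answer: $1089$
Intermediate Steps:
$S = 17$ ($S = 24 - 7 = 17$)
$\left(\left(0 - 4 N{\left(1 + 3 \right)}\right) - S\right)^{2} = \left(\left(0 - 4 \left(1 + 3\right)\right) - 17\right)^{2} = \left(\left(0 - 16\right) - 17\right)^{2} = \left(-16 - 17\right)^{2} = \left(-33\right)^{2} = 1089$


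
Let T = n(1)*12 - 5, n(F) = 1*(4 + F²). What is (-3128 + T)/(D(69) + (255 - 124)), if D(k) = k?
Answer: -3073/200 ≈ -15.365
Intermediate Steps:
n(F) = 4 + F²
T = 55 (T = (4 + 1²)*12 - 5 = (4 + 1)*12 - 5 = 5*12 - 5 = 60 - 5 = 55)
(-3128 + T)/(D(69) + (255 - 124)) = (-3128 + 55)/(69 + (255 - 124)) = -3073/(69 + 131) = -3073/200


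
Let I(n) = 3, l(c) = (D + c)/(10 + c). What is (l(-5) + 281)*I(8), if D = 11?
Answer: 4233/5 ≈ 846.60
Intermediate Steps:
l(c) = (11 + c)/(10 + c)
(l(-5) + 281)*I(8) = ((11 - 5)/(10 - 5) + 281)*3 = (6/5 + 281)*3 = (1411/5)*3 = 4233/5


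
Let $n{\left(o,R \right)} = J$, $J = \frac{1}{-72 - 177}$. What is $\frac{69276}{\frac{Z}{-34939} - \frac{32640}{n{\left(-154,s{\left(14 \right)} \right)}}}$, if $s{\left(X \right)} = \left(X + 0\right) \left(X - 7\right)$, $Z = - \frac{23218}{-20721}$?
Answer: $\frac{25076908156122}{2941986550478311} \approx 0.0085238$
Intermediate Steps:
$Z = \frac{23218}{20721}$ ($Z = \left(-23218\right) \left(- \frac{1}{20721}\right) = \frac{23218}{20721} \approx 1.1205$)
$s{\left(X \right)} = X \left(-7 + X\right)$
$J = - \frac{1}{249}$ ($J = \frac{1}{-249} = - \frac{1}{249} \approx -0.0040161$)
$n{\left(o,R \right)} = - \frac{1}{249}$
$\frac{69276}{\frac{Z}{-34939} - \frac{32640}{n{\left(-154,s{\left(14 \right)} \right)}}} = \frac{69276}{\frac{23218}{20721 \left(-34939\right)} - \frac{32640}{- \frac{1}{249}}} = \frac{69276}{\frac{23218}{20721} \left(- \frac{1}{34939}\right) - -8127360} = \frac{69276}{- \frac{23218}{723971019} + 8127360} = \frac{69276}{\frac{5883973100956622}{723971019}} = 69276 \cdot \frac{723971019}{5883973100956622} = \frac{25076908156122}{2941986550478311}$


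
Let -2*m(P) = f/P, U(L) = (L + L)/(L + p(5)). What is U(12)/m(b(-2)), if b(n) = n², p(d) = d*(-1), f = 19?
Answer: -192/133 ≈ -1.4436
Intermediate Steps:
p(d) = -d
U(L) = 2*L/(-5 + L) (U(L) = (L + L)/(L - 1*5) = (2*L)/(L - 5) = (2*L)/(-5 + L) = 2*L/(-5 + L))
m(P) = -19/(2*P)
U(12)/m(b(-2)) = (2*12/(-5 + 12))/((-19/(2*((-2)²)))) = (2*12/7)/((-19/2/4)) = (2*12*(⅐))/((-19/2*¼)) = (24/7)/(-19/8) = -8/19*24/7 = -192/133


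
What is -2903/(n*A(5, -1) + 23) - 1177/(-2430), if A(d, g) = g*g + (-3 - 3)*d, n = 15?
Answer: 3769607/500580 ≈ 7.5305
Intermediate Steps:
A(d, g) = g² - 6*d
-2903/(n*A(5, -1) + 23) - 1177/(-2430) = -2903/(15*((-1)² - 6*5) + 23) - 1177/(-2430) = -2903/(15*(1 - 30) + 23) - 1177*(-1/2430) = -2903/(15*(-29) + 23) + 1177/2430 = -2903/(-435 + 23) + 1177/2430 = -2903/(-412) + 1177/2430 = -2903*(-1/412) + 1177/2430 = 2903/412 + 1177/2430 = 3769607/500580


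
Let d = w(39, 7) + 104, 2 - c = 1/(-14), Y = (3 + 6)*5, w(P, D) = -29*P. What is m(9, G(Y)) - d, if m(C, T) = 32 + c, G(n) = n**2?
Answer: 14855/14 ≈ 1061.1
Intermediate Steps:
Y = 45 (Y = 9*5 = 45)
c = 29/14 (c = 2 - 1/(-14) = 2 - 1*(-1/14) = 2 + 1/14 = 29/14 ≈ 2.0714)
m(C, T) = 477/14 (m(C, T) = 32 + 29/14 = 477/14)
d = -1027 (d = -29*39 + 104 = -1131 + 104 = -1027)
m(9, G(Y)) - d = 477/14 - 1*(-1027) = 477/14 + 1027 = 14855/14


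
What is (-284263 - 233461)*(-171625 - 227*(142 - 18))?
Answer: 103427276652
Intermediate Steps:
(-284263 - 233461)*(-171625 - 227*(142 - 18)) = -517724*(-171625 - 227*124) = -517724*(-171625 - 28148) = -517724*(-199773) = 103427276652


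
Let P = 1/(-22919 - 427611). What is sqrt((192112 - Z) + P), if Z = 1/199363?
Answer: sqrt(1549854912349414243937380930)/89819012390 ≈ 438.31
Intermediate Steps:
Z = 1/199363 ≈ 5.0160e-6
P = -1/450530 (P = 1/(-450530) = -1/450530 ≈ -2.2196e-6)
sqrt((192112 - Z) + P) = sqrt((192112 - 1*1/199363) - 1/450530) = sqrt((192112 - 1/199363) - 1/450530) = sqrt(38300024655/199363 - 1/450530) = sqrt(17255310107617787/89819012390) = sqrt(1549854912349414243937380930)/89819012390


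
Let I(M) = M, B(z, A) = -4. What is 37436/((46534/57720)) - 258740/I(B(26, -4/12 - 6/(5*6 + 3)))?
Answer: 2585428855/23267 ≈ 1.1112e+5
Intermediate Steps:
37436/((46534/57720)) - 258740/I(B(26, -4/12 - 6/(5*6 + 3))) = 37436/((46534/57720)) - 258740/(-4) = 37436/((46534*(1/57720))) - 258740*(-1/4) = 37436/(23267/28860) + 64685 = 37436*(28860/23267) + 64685 = 1080402960/23267 + 64685 = 2585428855/23267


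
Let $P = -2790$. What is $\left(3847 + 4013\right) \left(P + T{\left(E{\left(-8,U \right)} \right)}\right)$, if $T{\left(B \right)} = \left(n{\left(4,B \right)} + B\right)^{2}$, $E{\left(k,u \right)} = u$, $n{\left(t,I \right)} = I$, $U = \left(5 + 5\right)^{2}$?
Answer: $292470600$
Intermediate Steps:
$U = 100$ ($U = 10^{2} = 100$)
$T{\left(B \right)} = 4 B^{2}$ ($T{\left(B \right)} = \left(B + B\right)^{2} = \left(2 B\right)^{2} = 4 B^{2}$)
$\left(3847 + 4013\right) \left(P + T{\left(E{\left(-8,U \right)} \right)}\right) = \left(3847 + 4013\right) \left(-2790 + 4 \cdot 100^{2}\right) = 7860 \left(-2790 + 4 \cdot 10000\right) = 7860 \left(-2790 + 40000\right) = 7860 \cdot 37210 = 292470600$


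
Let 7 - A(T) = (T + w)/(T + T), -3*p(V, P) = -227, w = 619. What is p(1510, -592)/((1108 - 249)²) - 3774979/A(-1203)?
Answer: -10052816371866608/17994703947 ≈ -5.5865e+5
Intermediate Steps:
p(V, P) = 227/3 (p(V, P) = -⅓*(-227) = 227/3)
A(T) = 7 - (619 + T)/(2*T) (A(T) = 7 - (T + 619)/(T + T) = 7 - (619 + T)/(2*T))
p(1510, -592)/((1108 - 249)²) - 3774979/A(-1203) = 227/(3*((1108 - 249)²)) - 3774979*(-2406/(-619 + 13*(-1203))) = 227/(3*(859²)) - 3774979*(-2406/(-619 - 15639)) = (227/3)/737881 - 3774979/((½)*(-1/1203)*(-16258)) = (227/3)*(1/737881) - 3774979/8129/1203 = 227/2213643 - 3774979*1203/8129 = 227/2213643 - 4541299737/8129 = -10052816371866608/17994703947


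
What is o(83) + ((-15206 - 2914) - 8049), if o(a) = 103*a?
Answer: -17620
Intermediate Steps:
o(83) + ((-15206 - 2914) - 8049) = 103*83 + ((-15206 - 2914) - 8049) = 8549 + (-18120 - 8049) = 8549 - 26169 = -17620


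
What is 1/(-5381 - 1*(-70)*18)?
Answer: -1/4121 ≈ -0.00024266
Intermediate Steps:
1/(-5381 - 1*(-70)*18) = 1/(-5381 + 70*18) = 1/(-5381 + 1260) = 1/(-4121) = -1/4121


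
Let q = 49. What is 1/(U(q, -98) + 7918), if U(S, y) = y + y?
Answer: 1/7722 ≈ 0.00012950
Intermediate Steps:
U(S, y) = 2*y
1/(U(q, -98) + 7918) = 1/(2*(-98) + 7918) = 1/(-196 + 7918) = 1/7722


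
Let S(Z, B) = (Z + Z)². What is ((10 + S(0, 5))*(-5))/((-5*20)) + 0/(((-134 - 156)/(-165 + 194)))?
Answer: ½ ≈ 0.50000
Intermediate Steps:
S(Z, B) = 4*Z² (S(Z, B) = (2*Z)² = 4*Z²)
((10 + S(0, 5))*(-5))/((-5*20)) + 0/(((-134 - 156)/(-165 + 194))) = ((10 + 4*0²)*(-5))/((-5*20)) + 0/(((-134 - 156)/(-165 + 194))) = ((10 + 4*0)*(-5))/(-100) + 0/((-290/29)) = ((10 + 0)*(-5))*(-1/100) + 0/((-290*1/29)) = (10*(-5))*(-1/100) + 0/(-10) = -50*(-1/100) + 0*(-⅒) = ½ + 0 = ½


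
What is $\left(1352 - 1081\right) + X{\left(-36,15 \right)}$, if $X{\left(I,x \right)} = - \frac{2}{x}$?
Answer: $\frac{4063}{15} \approx 270.87$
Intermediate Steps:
$\left(1352 - 1081\right) + X{\left(-36,15 \right)} = \left(1352 - 1081\right) - \frac{2}{15} = 271 - \frac{2}{15} = \frac{4063}{15}$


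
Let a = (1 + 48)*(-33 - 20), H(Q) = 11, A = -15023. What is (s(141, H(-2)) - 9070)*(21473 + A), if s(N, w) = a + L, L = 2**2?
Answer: -75226350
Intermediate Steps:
L = 4
a = -2597 (a = 49*(-53) = -2597)
s(N, w) = -2593 (s(N, w) = -2597 + 4 = -2593)
(s(141, H(-2)) - 9070)*(21473 + A) = (-2593 - 9070)*(21473 - 15023) = -11663*6450 = -75226350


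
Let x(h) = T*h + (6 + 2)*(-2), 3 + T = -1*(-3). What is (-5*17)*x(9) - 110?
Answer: 1250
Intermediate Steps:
T = 0 (T = -3 - 1*(-3) = -3 + 3 = 0)
x(h) = -16 (x(h) = 0*h + (6 + 2)*(-2) = 0 + 8*(-2) = 0 - 16 = -16)
(-5*17)*x(9) - 110 = -5*17*(-16) - 110 = -85*(-16) - 110 = 1360 - 110 = 1250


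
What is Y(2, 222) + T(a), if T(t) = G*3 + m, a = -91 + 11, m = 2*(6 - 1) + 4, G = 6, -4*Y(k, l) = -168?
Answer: 74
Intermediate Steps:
Y(k, l) = 42 (Y(k, l) = -¼*(-168) = 42)
m = 14 (m = 2*5 + 4 = 10 + 4 = 14)
a = -80
T(t) = 32 (T(t) = 6*3 + 14 = 18 + 14 = 32)
Y(2, 222) + T(a) = 42 + 32 = 74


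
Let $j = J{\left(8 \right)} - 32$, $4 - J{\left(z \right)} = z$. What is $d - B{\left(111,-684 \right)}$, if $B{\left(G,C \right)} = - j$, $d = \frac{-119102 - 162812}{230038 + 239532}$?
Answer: $- \frac{8593217}{234785} \approx -36.6$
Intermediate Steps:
$J{\left(z \right)} = 4 - z$
$d = - \frac{140957}{234785}$ ($d = - \frac{281914}{469570} = \left(-281914\right) \frac{1}{469570} = - \frac{140957}{234785} \approx -0.60037$)
$j = -36$ ($j = \left(4 - 8\right) - 32 = -4 - 32 = -36$)
$B{\left(G,C \right)} = 36$ ($B{\left(G,C \right)} = \left(-1\right) \left(-36\right) = 36$)
$d - B{\left(111,-684 \right)} = - \frac{140957}{234785} - 36 = - \frac{8593217}{234785}$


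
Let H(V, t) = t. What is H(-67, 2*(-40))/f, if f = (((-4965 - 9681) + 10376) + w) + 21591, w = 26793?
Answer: -40/22057 ≈ -0.0018135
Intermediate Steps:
f = 44114 (f = (((-4965 - 9681) + 10376) + 26793) + 21591 = ((-14646 + 10376) + 26793) + 21591 = (-4270 + 26793) + 21591 = 22523 + 21591 = 44114)
H(-67, 2*(-40))/f = (2*(-40))/44114 = -80*1/44114 = -40/22057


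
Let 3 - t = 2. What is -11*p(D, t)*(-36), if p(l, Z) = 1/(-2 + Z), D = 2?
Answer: -396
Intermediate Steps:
t = 1 (t = 3 - 1*2 = 3 - 2 = 1)
-11*p(D, t)*(-36) = -11/(-2 + 1)*(-36) = -11/(-1)*(-36) = -11*(-1)*(-36) = 11*(-36) = -396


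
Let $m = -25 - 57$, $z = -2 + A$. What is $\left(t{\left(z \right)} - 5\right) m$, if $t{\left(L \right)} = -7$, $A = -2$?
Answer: $984$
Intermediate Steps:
$z = -4$ ($z = -2 - 2 = -4$)
$m = -82$
$\left(t{\left(z \right)} - 5\right) m = \left(-7 - 5\right) \left(-82\right) = \left(-12\right) \left(-82\right) = 984$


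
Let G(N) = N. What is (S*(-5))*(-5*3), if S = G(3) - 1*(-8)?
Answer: 825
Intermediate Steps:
S = 11 (S = 3 - 1*(-8) = 3 + 8 = 11)
(S*(-5))*(-5*3) = (11*(-5))*(-5*3) = -55*(-15) = 825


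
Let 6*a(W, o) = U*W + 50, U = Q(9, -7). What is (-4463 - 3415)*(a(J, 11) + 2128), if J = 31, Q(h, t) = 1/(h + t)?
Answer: -33700771/2 ≈ -1.6850e+7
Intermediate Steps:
U = 1/2 (U = 1/(9 - 7) = 1/2 ≈ 0.50000)
a(W, o) = 25/3 + W/12 (a(W, o) = (W/2 + 50)/6 = (50 + W/2)/6 = 25/3 + W/12)
(-4463 - 3415)*(a(J, 11) + 2128) = (-4463 - 3415)*((25/3 + (1/12)*31) + 2128) = -7878*((25/3 + 31/12) + 2128) = -7878*(131/12 + 2128) = -7878*25667/12 = -33700771/2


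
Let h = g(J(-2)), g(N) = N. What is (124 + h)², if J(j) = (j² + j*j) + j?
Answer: 16900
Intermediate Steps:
J(j) = j + 2*j² (J(j) = (j² + j²) + j = 2*j² + j = j + 2*j²)
h = 6 (h = -2*(1 + 2*(-2)) = -2*(1 - 4) = -2*(-3) = 6)
(124 + h)² = (124 + 6)² = 130² = 16900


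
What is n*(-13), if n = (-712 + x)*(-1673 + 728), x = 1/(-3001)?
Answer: -26249519205/3001 ≈ -8.7469e+6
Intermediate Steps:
x = -1/3001 ≈ -0.00033322
n = 2019193785/3001 (n = (-712 - 1/3001)*(-1673 + 728) = -2136713/3001*(-945) = 2019193785/3001 ≈ 6.7284e+5)
n*(-13) = (2019193785/3001)*(-13) = -26249519205/3001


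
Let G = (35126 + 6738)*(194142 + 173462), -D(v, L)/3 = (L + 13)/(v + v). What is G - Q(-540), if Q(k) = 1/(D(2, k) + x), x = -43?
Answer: 21683627763100/1409 ≈ 1.5389e+10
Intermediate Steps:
D(v, L) = -3*(13 + L)/(2*v) (D(v, L) = -3*(L + 13)/(v + v) = -3*(13 + L)/(2*v))
Q(k) = 1/(-211/4 - 3*k/4) (Q(k) = 1/((3/2)*(-13 - k)/2 - 43) = 1/((3/2)*(1/2)*(-13 - k) - 43) = 1/((-39/4 - 3*k/4) - 43) = 1/(-211/4 - 3*k/4))
G = 15389373856 (G = 41864*367604 = 15389373856)
G - Q(-540) = 15389373856 - (-4)/(211 + 3*(-540)) = 15389373856 - (-4)/(211 - 1620) = 15389373856 - (-4)/(-1409) = 15389373856 - (-4)*(-1)/1409 = 15389373856 - 1*4/1409 = 15389373856 - 4/1409 = 21683627763100/1409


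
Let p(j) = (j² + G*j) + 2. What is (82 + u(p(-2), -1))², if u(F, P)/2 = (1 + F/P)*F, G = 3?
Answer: 6724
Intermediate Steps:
p(j) = 2 + j² + 3*j (p(j) = (j² + 3*j) + 2 = 2 + j² + 3*j)
u(F, P) = 2*F*(1 + F/P) (u(F, P) = 2*((1 + F/P)*F) = 2*(F*(1 + F/P)) = 2*F*(1 + F/P))
(82 + u(p(-2), -1))² = (82 + 2*(2 + (-2)² + 3*(-2))*((2 + (-2)² + 3*(-2)) - 1)/(-1))² = (82 + 2*(2 + 4 - 6)*(-1)*((2 + 4 - 6) - 1))² = (82 + 2*0*(-1)*(0 - 1))² = (82 + 2*0*(-1)*(-1))² = (82 + 0)² = 82² = 6724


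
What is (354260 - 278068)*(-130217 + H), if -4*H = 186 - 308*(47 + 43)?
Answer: -9397026032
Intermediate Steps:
H = 13767/2 (H = -(186 - 308*(47 + 43))/4 = -(186 - 308*90)/4 = -(186 - 27720)/4 = -1/4*(-27534) = 13767/2 ≈ 6883.5)
(354260 - 278068)*(-130217 + H) = (354260 - 278068)*(-130217 + 13767/2) = 76192*(-246667/2) = -9397026032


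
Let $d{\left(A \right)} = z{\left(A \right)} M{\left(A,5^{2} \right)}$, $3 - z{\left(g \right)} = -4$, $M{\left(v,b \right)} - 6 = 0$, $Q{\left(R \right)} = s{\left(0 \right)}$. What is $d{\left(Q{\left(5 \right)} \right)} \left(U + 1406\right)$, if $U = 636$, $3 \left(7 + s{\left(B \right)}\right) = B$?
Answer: $85764$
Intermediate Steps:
$s{\left(B \right)} = -7 + \frac{B}{3}$
$Q{\left(R \right)} = -7$ ($Q{\left(R \right)} = -7 + \frac{1}{3} \cdot 0 = -7 + 0 = -7$)
$M{\left(v,b \right)} = 6$ ($M{\left(v,b \right)} = 6 + 0 = 6$)
$z{\left(g \right)} = 7$ ($z{\left(g \right)} = 3 - -4 = 3 + 4 = 7$)
$d{\left(A \right)} = 42$ ($d{\left(A \right)} = 7 \cdot 6 = 42$)
$d{\left(Q{\left(5 \right)} \right)} \left(U + 1406\right) = 42 \left(636 + 1406\right) = 42 \cdot 2042 = 85764$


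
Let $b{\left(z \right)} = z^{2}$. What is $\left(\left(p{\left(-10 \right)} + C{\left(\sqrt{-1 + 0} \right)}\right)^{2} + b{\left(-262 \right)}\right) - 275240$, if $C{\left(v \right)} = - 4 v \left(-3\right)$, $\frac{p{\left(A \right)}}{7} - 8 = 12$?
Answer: $-187140 + 3360 i \approx -1.8714 \cdot 10^{5} + 3360.0 i$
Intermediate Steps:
$p{\left(A \right)} = 140$ ($p{\left(A \right)} = 56 + 7 \cdot 12 = 56 + 84 = 140$)
$C{\left(v \right)} = 12 v$
$\left(\left(p{\left(-10 \right)} + C{\left(\sqrt{-1 + 0} \right)}\right)^{2} + b{\left(-262 \right)}\right) - 275240 = \left(\left(140 + 12 \sqrt{-1 + 0}\right)^{2} + \left(-262\right)^{2}\right) - 275240 = \left(\left(140 + 12 \sqrt{-1}\right)^{2} + 68644\right) - 275240 = \left(\left(140 + 12 i\right)^{2} + 68644\right) - 275240 = \left(68644 + \left(140 + 12 i\right)^{2}\right) - 275240 = -206596 + \left(140 + 12 i\right)^{2}$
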